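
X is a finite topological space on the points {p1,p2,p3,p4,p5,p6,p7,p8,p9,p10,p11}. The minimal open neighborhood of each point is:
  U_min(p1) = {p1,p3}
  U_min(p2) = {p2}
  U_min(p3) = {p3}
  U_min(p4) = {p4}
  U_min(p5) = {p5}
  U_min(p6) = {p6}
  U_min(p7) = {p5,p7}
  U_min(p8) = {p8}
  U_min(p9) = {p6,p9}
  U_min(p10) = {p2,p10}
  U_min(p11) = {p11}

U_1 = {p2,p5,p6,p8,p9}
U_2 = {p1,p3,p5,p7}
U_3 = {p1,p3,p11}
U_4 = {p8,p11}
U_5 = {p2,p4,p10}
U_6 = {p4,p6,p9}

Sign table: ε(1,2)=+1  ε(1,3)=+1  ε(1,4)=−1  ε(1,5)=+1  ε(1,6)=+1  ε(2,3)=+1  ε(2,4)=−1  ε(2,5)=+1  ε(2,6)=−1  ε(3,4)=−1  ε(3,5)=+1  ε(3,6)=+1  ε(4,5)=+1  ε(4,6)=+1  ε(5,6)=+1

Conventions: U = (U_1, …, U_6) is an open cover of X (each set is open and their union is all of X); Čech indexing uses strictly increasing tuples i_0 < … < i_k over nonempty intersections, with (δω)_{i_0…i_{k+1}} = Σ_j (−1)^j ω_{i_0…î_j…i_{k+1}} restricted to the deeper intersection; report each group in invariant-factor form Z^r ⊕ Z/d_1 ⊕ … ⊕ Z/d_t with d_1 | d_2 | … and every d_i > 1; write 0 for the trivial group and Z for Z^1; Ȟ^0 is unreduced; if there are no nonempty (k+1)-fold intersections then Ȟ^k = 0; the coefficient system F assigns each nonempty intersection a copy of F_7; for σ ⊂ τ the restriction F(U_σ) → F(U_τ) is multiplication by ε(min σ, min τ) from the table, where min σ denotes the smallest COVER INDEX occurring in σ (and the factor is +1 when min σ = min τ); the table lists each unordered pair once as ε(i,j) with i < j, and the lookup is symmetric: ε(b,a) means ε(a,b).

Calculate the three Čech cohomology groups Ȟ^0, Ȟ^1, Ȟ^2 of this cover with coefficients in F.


nonempty intersections:
  U12={p5} U14={p8} U15={p2} U16={p6,p9} U23={p1,p3} U34={p11} U56={p4}
C dims 6,7; δ0: rk_F7 5
Ȟ^0: (6−5)−0=1 ⇒ Z/7
Ȟ^1: (7−0)−5=2 ⇒ Z/7 ⊕ Z/7
Ȟ^2: (0−0)−0=0 ⇒ 0

Ȟ^0(U;F) ≅ Z/7, Ȟ^1(U;F) ≅ Z/7 ⊕ Z/7 and Ȟ^2(U;F) ≅ 0


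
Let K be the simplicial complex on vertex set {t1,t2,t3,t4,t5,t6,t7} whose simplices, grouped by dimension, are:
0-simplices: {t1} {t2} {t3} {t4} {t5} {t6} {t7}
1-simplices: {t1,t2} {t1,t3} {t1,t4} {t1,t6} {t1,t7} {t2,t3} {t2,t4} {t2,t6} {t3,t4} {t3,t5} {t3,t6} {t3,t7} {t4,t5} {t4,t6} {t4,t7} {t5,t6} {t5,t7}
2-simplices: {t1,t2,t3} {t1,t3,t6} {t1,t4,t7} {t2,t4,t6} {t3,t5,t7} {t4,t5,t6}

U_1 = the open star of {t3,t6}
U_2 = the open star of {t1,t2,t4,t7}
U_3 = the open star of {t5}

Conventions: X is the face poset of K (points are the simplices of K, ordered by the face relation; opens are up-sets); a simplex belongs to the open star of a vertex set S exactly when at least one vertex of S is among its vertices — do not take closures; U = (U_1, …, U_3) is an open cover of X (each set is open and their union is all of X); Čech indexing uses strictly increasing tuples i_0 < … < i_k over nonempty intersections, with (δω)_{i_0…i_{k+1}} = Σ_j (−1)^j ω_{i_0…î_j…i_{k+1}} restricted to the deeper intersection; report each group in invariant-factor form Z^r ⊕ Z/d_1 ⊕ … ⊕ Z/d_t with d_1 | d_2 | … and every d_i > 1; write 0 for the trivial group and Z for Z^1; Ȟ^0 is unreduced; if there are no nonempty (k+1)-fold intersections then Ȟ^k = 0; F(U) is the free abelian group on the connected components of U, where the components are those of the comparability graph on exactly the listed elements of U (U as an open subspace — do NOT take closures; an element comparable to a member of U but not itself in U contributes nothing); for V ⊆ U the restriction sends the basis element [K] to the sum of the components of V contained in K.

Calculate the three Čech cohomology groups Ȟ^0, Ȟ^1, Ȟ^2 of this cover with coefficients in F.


nonempty intersections:
  U1={{t3},{t6},{t1,t3},{t1,t6},{t2,t3},{t2,t6},{t3,t4},{t3,t5},{t3,t6},{t3,t7},{t4,t6},{t5,t6},{t1,t2,t3},{t1,t3,t6},{t2,t4,t6},{t3,t5,t7},{t4,t5,t6}} U2={{t1},{t2},{t4},{t7},{t1,t2},{t1,t3},{t1,t4},{t1,t6},{t1,t7},{t2,t3},{t2,t4},{t2,t6},{t3,t4},{t3,t7},{t4,t5},{t4,t6},{t4,t7},{t5,t7},{t1,t2,t3},{t1,t3,t6},{t1,t4,t7},{t2,t4,t6},{t3,t5,t7},{t4,t5,t6}} U3={{t5},{t3,t5},{t4,t5},{t5,t6},{t5,t7},{t3,t5,t7},{t4,t5,t6}}
  U12={{t1,t3},{t1,t6},{t2,t3},{t2,t6},{t3,t4},{t3,t7},{t4,t6},{t1,t2,t3},{t1,t3,t6},{t2,t4,t6},{t3,t5,t7},{t4,t5,t6}} U13={{t3,t5},{t5,t6},{t3,t5,t7},{t4,t5,t6}} U23={{t4,t5},{t5,t7},{t3,t5,t7},{t4,t5,t6}}
  U123={{t3,t5,t7},{t4,t5,t6}}
components per intersection:
  U1: {{t3},{t6},{t1,t3},{t1,t6},{t2,t3},{t2,t6},{t3,t4},{t3,t5},{t3,t6},{t3,t7},{t4,t6},{t5,t6},{t1,t2,t3},{t1,t3,t6},{t2,t4,t6},{t3,t5,t7},{t4,t5,t6}}
  U2: {{t1},{t2},{t4},{t7},{t1,t2},{t1,t3},{t1,t4},{t1,t6},{t1,t7},{t2,t3},{t2,t4},{t2,t6},{t3,t4},{t3,t7},{t4,t5},{t4,t6},{t4,t7},{t5,t7},{t1,t2,t3},{t1,t3,t6},{t1,t4,t7},{t2,t4,t6},{t3,t5,t7},{t4,t5,t6}}
  U3: {{t5},{t3,t5},{t4,t5},{t5,t6},{t5,t7},{t3,t5,t7},{t4,t5,t6}}
  U12: {{t1,t3},{t1,t6},{t2,t3},{t1,t2,t3},{t1,t3,t6}} {{t2,t6},{t4,t6},{t2,t4,t6},{t4,t5,t6}} {{t3,t4}} {{t3,t7},{t3,t5,t7}}
  U13: {{t3,t5},{t3,t5,t7}} {{t5,t6},{t4,t5,t6}}
  U23: {{t4,t5},{t4,t5,t6}} {{t5,t7},{t3,t5,t7}}
  U123: {{t3,t5,t7}} {{t4,t5,t6}}
C dims 3,8,2; δ0: rk 2, SNF 1^2; δ1: rk 2, SNF 1^2
Ȟ^0: (3−2)−0=1 ⇒ Z
Ȟ^1: (8−2)−2=4 ⇒ Z^4
Ȟ^2: (2−0)−2=0 ⇒ 0

Ȟ^0 = Z, Ȟ^1 = Z^4, Ȟ^2 = 0


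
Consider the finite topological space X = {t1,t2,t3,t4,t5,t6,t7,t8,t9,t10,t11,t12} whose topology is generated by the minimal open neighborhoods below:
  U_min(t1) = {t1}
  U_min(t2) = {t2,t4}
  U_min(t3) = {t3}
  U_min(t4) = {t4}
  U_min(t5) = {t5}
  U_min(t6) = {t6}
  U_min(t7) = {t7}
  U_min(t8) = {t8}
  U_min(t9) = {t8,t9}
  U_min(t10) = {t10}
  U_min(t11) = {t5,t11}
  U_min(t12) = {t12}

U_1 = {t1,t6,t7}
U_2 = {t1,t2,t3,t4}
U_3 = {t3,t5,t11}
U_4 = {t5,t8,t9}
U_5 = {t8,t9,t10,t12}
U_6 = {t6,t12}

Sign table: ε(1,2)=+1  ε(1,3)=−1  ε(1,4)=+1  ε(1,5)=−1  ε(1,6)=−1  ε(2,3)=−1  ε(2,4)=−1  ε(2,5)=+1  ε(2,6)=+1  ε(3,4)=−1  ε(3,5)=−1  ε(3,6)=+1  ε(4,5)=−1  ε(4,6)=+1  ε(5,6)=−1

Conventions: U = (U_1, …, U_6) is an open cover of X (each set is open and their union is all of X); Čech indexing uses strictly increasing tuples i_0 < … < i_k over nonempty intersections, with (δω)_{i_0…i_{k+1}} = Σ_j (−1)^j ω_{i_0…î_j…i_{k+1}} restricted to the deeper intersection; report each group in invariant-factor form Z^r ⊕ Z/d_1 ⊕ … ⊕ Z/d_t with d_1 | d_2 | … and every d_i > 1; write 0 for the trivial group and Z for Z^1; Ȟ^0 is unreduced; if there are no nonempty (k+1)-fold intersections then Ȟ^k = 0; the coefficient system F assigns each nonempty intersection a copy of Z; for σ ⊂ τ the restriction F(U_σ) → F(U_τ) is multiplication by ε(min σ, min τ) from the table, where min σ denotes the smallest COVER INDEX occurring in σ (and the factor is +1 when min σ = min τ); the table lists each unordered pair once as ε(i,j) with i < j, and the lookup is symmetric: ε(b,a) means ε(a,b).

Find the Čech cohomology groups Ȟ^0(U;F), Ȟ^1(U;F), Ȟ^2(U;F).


Ȟ^0 = 0, Ȟ^1 = Z/2, Ȟ^2 = 0

nerve of the cover:
  U12={t1} U16={t6} U23={t3} U34={t5} U45={t8,t9} U56={t12}
C dims 6,6; δ0: rk 6, SNF 1^5·2
Ȟ^0 = (6 − 6) − 0 = 0, so Ȟ^0 ≅ 0
Ȟ^1 = (6 − 0) − 6 = 0 plus torsion [2], so Ȟ^1 ≅ Z/2
Ȟ^2 = (0 − 0) − 0 = 0, so Ȟ^2 ≅ 0


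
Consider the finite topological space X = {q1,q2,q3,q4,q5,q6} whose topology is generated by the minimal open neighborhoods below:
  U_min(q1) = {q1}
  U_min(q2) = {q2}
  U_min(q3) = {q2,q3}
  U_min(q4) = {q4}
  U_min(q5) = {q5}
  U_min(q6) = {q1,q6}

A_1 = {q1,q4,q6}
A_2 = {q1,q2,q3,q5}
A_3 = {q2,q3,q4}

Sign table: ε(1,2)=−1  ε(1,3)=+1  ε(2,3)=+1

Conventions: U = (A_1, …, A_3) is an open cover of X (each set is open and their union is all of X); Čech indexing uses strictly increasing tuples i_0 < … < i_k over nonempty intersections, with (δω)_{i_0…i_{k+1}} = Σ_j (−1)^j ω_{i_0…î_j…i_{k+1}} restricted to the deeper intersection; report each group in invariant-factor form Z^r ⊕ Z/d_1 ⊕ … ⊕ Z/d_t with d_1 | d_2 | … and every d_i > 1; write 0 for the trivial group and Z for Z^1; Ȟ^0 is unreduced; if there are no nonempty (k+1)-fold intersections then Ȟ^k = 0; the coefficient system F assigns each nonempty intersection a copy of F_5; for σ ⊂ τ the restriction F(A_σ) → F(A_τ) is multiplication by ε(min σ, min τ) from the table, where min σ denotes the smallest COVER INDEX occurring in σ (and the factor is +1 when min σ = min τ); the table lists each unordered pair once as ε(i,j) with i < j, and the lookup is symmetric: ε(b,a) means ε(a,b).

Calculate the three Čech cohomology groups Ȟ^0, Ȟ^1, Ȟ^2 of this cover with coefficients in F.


Ȟ^0 = 0; Ȟ^1 = 0; Ȟ^2 = 0

intersection data:
  A12={q1} A13={q4} A23={q2,q3}
C dims 3,3; δ0: rk_F5 3
Ȟ^0 = (3 − 3) − 0 = 0, so Ȟ^0 ≅ 0
Ȟ^1 = (3 − 0) − 3 = 0, so Ȟ^1 ≅ 0
Ȟ^2 = (0 − 0) − 0 = 0, so Ȟ^2 ≅ 0


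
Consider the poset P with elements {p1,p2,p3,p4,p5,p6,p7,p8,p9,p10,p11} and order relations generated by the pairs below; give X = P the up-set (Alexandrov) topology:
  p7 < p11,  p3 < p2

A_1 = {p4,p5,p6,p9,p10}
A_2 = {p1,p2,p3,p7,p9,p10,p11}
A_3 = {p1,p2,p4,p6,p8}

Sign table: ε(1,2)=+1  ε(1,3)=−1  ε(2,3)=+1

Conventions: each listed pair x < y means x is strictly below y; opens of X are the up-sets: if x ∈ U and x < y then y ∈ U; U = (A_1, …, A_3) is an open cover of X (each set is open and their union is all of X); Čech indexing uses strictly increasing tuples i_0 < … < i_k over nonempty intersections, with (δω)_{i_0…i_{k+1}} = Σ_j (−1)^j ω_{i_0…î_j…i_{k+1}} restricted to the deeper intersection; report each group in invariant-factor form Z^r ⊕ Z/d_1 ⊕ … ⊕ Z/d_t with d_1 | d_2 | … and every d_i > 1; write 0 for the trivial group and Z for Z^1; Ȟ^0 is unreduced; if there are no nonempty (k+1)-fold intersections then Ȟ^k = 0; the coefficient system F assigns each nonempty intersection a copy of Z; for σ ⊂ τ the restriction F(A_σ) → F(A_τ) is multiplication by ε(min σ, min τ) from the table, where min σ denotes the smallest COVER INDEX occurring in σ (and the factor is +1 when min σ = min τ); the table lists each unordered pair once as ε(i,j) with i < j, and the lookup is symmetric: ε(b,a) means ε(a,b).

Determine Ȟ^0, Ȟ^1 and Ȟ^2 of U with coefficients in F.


Ȟ^0 = 0,  Ȟ^1 = Z/2,  Ȟ^2 = 0

nerve simplices:
  A12={p9,p10} A13={p4,p6} A23={p1,p2}
C dims 3,3; δ0: rk 3, SNF 1^2·2
degree 0: 3−3−0 = 0 → Ȟ^0 ≅ 0
degree 1: 3−0−3 = 0 plus torsion [2] → Ȟ^1 ≅ Z/2
degree 2: 0−0−0 = 0 → Ȟ^2 ≅ 0


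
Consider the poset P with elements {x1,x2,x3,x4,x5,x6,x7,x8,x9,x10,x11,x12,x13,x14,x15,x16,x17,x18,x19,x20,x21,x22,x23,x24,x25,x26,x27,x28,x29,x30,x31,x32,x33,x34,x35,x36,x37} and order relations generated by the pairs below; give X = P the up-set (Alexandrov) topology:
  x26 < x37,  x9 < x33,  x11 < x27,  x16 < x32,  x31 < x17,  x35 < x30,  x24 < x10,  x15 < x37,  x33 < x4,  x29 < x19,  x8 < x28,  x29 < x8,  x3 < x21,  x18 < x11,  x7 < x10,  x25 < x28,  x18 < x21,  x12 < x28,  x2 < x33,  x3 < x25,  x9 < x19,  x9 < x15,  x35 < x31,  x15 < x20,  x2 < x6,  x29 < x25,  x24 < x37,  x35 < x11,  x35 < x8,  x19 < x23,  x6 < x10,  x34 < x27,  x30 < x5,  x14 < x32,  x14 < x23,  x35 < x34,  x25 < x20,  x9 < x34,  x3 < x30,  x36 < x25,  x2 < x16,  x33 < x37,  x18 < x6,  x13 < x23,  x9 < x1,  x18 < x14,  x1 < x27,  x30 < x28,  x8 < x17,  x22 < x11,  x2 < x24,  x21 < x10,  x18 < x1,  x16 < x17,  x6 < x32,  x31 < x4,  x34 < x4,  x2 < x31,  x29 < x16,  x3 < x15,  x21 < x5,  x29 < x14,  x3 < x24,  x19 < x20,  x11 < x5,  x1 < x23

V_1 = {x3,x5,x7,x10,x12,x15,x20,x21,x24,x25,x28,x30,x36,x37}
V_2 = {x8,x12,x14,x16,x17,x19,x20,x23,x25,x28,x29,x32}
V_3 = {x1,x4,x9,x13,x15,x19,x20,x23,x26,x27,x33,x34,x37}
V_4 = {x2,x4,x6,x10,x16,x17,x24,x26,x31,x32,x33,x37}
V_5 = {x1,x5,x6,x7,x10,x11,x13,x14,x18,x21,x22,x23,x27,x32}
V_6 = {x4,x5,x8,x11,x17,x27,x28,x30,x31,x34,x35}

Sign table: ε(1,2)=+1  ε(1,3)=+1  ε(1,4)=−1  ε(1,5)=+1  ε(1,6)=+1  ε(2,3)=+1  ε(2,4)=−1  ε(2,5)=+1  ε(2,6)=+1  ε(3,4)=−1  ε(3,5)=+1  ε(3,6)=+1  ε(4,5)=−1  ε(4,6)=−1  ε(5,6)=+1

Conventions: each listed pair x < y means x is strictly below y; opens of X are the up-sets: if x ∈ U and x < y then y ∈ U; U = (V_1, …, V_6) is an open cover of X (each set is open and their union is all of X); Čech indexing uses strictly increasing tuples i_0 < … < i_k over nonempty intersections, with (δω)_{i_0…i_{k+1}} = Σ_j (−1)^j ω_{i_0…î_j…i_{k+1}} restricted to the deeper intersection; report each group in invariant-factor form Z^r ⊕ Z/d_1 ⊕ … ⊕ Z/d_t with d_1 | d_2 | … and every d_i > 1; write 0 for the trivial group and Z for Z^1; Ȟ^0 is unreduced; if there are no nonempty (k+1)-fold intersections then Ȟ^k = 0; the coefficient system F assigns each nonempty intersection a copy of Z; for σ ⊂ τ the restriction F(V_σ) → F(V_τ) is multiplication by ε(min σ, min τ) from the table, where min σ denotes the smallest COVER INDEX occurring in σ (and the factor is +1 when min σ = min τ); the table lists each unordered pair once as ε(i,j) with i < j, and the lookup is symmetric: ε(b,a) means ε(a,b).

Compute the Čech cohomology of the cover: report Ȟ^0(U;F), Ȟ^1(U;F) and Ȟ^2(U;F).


Ȟ^0(U;F) ≅ Z, Ȟ^1(U;F) ≅ 0, Ȟ^2(U;F) ≅ Z/2

intersection data:
  V12={x12,x20,x25,x28} V13={x15,x20,x37} V14={x10,x24,x37} V15={x5,x7,x10,x21} V16={x5,x28,x30} V23={x19,x20,x23} V24={x16,x17,x32} V25={x14,x23,x32} V26={x8,x17,x28} V34={x4,x26,x33,x37} V35={x1,x13,x23,x27} V36={x4,x27,x34} V45={x6,x10,x32} V46={x4,x17,x31} V56={x5,x11,x27}
  V123={x20} V126={x28} V134={x37} V145={x10} V156={x5} V235={x23} V245={x32} V246={x17} V346={x4} V356={x27}
C dims 6,15,10; δ0: rk 5, SNF 1^5; δ1: rk 10, SNF 1^9·2
Ȟ^0 = (6 − 5) − 0 = 1, so Ȟ^0 ≅ Z
Ȟ^1 = (15 − 10) − 5 = 0, so Ȟ^1 ≅ 0
Ȟ^2 = (10 − 0) − 10 = 0 plus torsion [2], so Ȟ^2 ≅ Z/2


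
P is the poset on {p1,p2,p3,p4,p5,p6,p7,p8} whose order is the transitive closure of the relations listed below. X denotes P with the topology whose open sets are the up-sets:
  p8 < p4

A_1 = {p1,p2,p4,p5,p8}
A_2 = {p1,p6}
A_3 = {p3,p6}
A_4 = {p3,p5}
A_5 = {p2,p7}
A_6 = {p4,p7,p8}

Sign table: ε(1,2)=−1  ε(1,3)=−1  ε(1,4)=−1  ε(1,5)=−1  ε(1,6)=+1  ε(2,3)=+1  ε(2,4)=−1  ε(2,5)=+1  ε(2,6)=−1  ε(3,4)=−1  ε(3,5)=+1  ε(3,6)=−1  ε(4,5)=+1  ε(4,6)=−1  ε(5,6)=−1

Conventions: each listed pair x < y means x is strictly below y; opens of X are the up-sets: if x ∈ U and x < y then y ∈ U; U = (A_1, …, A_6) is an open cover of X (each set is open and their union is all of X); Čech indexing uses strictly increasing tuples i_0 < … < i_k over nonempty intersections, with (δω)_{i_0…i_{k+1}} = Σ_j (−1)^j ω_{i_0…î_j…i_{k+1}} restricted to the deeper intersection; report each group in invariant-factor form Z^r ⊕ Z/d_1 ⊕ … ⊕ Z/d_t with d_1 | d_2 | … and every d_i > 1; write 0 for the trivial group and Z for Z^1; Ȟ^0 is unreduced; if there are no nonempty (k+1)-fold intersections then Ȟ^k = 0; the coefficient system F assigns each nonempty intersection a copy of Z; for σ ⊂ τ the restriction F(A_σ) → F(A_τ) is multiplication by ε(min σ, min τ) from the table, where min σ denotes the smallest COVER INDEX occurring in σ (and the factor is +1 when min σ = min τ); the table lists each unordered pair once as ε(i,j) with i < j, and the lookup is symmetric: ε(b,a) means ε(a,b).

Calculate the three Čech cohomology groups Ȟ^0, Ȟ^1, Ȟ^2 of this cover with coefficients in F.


nonempty overlaps:
  A12={p1} A14={p5} A15={p2} A16={p4,p8} A23={p6} A34={p3} A56={p7}
C dims 6,7; δ0: rk 6, SNF 1^5·2
degree 0: 6−6−0 = 0 → Ȟ^0 ≅ 0
degree 1: 7−0−6 = 1 plus torsion [2] → Ȟ^1 ≅ Z ⊕ Z/2
degree 2: 0−0−0 = 0 → Ȟ^2 ≅ 0

Ȟ^0(U;F) ≅ 0,  Ȟ^1(U;F) ≅ Z ⊕ Z/2,  Ȟ^2(U;F) ≅ 0


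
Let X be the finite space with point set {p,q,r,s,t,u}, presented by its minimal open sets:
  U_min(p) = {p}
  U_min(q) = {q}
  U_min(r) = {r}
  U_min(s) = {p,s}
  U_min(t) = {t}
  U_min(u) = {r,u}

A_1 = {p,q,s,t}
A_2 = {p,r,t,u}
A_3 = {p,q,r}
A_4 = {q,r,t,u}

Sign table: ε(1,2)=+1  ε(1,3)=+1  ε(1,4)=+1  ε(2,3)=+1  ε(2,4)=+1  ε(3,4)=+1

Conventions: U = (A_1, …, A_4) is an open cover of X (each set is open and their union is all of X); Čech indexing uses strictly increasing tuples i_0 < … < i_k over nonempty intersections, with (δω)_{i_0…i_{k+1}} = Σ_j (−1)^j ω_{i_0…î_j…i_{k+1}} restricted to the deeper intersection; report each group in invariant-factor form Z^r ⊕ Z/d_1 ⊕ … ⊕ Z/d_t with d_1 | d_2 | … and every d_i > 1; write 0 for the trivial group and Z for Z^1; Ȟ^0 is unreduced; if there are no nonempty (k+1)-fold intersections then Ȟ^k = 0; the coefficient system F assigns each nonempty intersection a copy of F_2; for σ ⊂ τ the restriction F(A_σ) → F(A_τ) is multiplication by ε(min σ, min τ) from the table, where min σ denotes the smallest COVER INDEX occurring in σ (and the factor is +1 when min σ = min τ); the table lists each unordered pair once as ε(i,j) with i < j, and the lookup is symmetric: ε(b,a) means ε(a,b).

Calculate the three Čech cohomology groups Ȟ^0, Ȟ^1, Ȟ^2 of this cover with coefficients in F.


Ȟ^0 ≅ Z/2, Ȟ^1 ≅ 0 and Ȟ^2 ≅ Z/2

nonempty overlaps:
  A12={p,t} A13={p,q} A14={q,t} A23={p,r} A24={r,t,u} A34={q,r}
  A123={p} A124={t} A134={q} A234={r}
C dims 4,6,4; δ0: rk_F2 3; δ1: rk_F2 3
degree 0: 4−3−0 = 1 → Ȟ^0 ≅ Z/2
degree 1: 6−3−3 = 0 → Ȟ^1 ≅ 0
degree 2: 4−0−3 = 1 → Ȟ^2 ≅ Z/2


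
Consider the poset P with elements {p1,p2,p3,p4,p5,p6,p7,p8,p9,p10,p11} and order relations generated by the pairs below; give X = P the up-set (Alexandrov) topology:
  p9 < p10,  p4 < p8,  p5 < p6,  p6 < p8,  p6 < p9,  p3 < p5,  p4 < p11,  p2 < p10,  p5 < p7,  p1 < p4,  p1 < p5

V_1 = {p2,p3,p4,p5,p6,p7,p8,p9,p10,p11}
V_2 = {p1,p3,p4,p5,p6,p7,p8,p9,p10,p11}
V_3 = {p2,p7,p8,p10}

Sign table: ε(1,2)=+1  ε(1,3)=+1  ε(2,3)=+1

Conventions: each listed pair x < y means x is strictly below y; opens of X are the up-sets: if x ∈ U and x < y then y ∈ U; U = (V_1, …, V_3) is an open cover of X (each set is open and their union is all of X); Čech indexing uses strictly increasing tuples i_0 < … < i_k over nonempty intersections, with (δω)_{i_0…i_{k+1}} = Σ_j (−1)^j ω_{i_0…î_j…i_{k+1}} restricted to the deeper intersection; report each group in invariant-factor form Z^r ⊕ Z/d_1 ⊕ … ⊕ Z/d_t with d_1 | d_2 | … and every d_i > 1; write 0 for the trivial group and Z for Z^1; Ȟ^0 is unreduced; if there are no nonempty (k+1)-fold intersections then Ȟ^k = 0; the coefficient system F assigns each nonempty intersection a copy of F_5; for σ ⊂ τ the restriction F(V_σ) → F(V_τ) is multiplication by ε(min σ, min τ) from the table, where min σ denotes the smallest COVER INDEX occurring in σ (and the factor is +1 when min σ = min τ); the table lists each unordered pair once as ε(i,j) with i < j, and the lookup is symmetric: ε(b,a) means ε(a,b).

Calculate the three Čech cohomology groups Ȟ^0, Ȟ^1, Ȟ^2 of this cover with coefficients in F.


Ȟ^0 = Z/5, Ȟ^1 = 0 and Ȟ^2 = 0

intersection data:
  V12={p3,p4,p5,p6,p7,p8,p9,p10,p11} V13={p2,p7,p8,p10} V23={p7,p8,p10}
  V123={p7,p8,p10}
C dims 3,3,1; δ0: rk_F5 2; δ1: rk_F5 1
Ȟ^0 = (3 − 2) − 0 = 1, so Ȟ^0 ≅ Z/5
Ȟ^1 = (3 − 1) − 2 = 0, so Ȟ^1 ≅ 0
Ȟ^2 = (1 − 0) − 1 = 0, so Ȟ^2 ≅ 0


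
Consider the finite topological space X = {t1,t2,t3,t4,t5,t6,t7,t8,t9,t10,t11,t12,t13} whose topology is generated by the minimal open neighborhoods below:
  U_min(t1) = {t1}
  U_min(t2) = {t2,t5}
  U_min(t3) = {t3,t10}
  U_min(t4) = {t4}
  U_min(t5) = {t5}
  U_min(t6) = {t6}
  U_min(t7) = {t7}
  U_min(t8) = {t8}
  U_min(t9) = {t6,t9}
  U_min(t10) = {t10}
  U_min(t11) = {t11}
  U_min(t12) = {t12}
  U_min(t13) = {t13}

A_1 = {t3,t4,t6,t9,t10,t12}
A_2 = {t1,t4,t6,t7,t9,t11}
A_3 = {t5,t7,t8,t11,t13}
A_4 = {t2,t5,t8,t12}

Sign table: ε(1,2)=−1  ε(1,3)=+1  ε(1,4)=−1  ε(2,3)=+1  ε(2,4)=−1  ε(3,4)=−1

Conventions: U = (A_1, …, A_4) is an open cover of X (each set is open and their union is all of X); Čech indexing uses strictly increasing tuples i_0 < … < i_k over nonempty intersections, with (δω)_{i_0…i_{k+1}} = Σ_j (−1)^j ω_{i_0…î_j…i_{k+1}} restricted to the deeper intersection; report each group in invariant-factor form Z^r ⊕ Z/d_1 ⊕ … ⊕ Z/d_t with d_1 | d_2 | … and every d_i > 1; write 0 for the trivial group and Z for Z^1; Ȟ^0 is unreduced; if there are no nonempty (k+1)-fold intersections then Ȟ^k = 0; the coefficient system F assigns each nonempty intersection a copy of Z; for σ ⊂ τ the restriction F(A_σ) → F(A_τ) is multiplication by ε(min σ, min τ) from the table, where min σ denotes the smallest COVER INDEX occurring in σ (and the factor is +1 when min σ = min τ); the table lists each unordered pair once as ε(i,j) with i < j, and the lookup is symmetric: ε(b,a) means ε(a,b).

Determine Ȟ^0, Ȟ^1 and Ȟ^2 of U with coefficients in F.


intersection data:
  A12={t4,t6,t9} A14={t12} A23={t7,t11} A34={t5,t8}
C dims 4,4; δ0: rk 4, SNF 1^3·2
Ȟ^0 = (4 − 4) − 0 = 0, so Ȟ^0 ≅ 0
Ȟ^1 = (4 − 0) − 4 = 0 plus torsion [2], so Ȟ^1 ≅ Z/2
Ȟ^2 = (0 − 0) − 0 = 0, so Ȟ^2 ≅ 0

Ȟ^0(U;F) ≅ 0,  Ȟ^1(U;F) ≅ Z/2,  Ȟ^2(U;F) ≅ 0


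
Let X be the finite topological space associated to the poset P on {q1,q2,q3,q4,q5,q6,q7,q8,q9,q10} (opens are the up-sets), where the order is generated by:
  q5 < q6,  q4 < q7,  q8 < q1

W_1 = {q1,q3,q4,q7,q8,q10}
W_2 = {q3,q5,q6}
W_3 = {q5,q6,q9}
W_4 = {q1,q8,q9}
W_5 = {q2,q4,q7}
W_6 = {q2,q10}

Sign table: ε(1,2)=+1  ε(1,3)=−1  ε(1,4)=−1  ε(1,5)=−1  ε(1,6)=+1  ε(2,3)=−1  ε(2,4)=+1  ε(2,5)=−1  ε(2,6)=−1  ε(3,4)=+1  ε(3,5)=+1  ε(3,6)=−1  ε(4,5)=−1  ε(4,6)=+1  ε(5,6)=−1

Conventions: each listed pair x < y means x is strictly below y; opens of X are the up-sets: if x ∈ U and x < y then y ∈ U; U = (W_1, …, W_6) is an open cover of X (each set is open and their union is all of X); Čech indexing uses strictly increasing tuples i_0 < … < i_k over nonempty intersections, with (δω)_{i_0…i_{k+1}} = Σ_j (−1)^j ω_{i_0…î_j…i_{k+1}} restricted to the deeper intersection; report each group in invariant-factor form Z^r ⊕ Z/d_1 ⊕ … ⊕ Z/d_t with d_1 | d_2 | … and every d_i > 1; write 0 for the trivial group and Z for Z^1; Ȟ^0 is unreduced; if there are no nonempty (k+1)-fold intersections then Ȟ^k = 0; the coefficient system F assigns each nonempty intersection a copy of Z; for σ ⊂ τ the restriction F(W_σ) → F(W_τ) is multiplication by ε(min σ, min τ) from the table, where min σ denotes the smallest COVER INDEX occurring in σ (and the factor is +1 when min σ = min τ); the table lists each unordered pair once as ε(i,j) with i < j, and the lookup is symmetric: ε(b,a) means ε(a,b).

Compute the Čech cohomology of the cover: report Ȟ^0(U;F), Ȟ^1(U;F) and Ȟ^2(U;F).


Ȟ^0(U;F) ≅ Z, Ȟ^1(U;F) ≅ Z^2, Ȟ^2(U;F) ≅ 0

nerve of the cover:
  W12={q3} W14={q1,q8} W15={q4,q7} W16={q10} W23={q5,q6} W34={q9} W56={q2}
C dims 6,7; δ0: rk 5, SNF 1^5
Ȟ^0 = (6 − 5) − 0 = 1, so Ȟ^0 ≅ Z
Ȟ^1 = (7 − 0) − 5 = 2, so Ȟ^1 ≅ Z^2
Ȟ^2 = (0 − 0) − 0 = 0, so Ȟ^2 ≅ 0


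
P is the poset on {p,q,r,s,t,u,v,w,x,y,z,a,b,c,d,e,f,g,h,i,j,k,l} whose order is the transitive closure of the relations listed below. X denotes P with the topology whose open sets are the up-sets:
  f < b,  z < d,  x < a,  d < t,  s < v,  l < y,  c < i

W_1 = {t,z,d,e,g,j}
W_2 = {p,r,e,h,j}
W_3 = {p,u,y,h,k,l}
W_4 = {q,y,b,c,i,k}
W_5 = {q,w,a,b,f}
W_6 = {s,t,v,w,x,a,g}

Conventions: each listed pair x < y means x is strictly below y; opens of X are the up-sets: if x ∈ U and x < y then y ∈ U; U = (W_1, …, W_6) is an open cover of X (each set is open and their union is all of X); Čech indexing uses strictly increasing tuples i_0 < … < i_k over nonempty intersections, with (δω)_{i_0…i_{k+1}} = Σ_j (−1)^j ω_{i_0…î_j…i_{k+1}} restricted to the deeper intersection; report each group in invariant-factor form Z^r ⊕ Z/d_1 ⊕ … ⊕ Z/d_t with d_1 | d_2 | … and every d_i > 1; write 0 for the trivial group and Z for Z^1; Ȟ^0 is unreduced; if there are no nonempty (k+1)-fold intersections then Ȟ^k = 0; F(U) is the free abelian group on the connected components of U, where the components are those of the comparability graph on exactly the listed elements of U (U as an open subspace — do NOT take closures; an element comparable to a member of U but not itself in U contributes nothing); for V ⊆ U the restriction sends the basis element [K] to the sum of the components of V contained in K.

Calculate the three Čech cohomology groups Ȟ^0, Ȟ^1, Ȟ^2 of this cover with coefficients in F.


nerve of the cover:
  W12={e,j} W16={t,g} W23={p,h} W34={y,k} W45={q,b} W56={w,a}
components per intersection:
  W1: {t,z,d} {e} {g} {j}
  W2: {p} {r} {e} {h} {j}
  W3: {p} {u} {y,l} {h} {k}
  W4: {q} {y} {b} {c,i} {k}
  W5: {q} {w} {a} {b,f}
  W6: {s,v} {t} {w} {x,a} {g}
  W12: {e} {j}
  W16: {t} {g}
  W23: {p} {h}
  W34: {y} {k}
  W45: {q} {b}
  W56: {w} {a}
C dims 28,12; δ0: rk 12, SNF 1^12
Ȟ^0 = (28 − 12) − 0 = 16, so Ȟ^0 ≅ Z^16
Ȟ^1 = (12 − 0) − 12 = 0, so Ȟ^1 ≅ 0
Ȟ^2 = (0 − 0) − 0 = 0, so Ȟ^2 ≅ 0

Ȟ^0(U;F) ≅ Z^16, Ȟ^1(U;F) ≅ 0, Ȟ^2(U;F) ≅ 0


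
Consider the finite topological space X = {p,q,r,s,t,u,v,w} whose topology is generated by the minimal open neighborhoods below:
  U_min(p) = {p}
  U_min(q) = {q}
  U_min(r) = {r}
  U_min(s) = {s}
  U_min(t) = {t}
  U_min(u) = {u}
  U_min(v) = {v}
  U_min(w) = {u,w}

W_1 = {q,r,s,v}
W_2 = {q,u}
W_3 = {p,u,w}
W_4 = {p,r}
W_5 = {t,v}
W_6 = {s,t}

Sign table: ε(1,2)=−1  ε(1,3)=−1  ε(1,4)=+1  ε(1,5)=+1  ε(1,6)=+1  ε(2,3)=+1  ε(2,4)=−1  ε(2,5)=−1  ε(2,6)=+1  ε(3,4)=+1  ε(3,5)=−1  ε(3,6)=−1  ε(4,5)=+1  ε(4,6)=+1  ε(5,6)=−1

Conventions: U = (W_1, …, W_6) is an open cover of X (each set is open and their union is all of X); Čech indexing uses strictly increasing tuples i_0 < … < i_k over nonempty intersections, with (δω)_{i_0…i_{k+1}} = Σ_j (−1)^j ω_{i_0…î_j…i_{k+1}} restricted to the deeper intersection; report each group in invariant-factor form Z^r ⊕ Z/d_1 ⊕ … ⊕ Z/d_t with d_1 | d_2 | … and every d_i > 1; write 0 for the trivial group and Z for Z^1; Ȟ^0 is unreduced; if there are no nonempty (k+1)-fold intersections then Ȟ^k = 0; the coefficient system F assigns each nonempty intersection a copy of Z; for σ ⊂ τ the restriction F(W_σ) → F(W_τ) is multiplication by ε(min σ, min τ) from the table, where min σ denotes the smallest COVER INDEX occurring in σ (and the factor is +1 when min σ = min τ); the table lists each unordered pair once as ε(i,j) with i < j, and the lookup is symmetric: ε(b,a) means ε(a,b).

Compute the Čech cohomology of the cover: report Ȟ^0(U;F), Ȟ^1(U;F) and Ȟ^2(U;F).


intersection data:
  W12={q} W14={r} W15={v} W16={s} W23={u} W34={p} W56={t}
C dims 6,7; δ0: rk 6, SNF 1^5·2
Ȟ^0 = (6 − 6) − 0 = 0, so Ȟ^0 ≅ 0
Ȟ^1 = (7 − 0) − 6 = 1 plus torsion [2], so Ȟ^1 ≅ Z ⊕ Z/2
Ȟ^2 = (0 − 0) − 0 = 0, so Ȟ^2 ≅ 0

Ȟ^0 = 0; Ȟ^1 = Z ⊕ Z/2; Ȟ^2 = 0


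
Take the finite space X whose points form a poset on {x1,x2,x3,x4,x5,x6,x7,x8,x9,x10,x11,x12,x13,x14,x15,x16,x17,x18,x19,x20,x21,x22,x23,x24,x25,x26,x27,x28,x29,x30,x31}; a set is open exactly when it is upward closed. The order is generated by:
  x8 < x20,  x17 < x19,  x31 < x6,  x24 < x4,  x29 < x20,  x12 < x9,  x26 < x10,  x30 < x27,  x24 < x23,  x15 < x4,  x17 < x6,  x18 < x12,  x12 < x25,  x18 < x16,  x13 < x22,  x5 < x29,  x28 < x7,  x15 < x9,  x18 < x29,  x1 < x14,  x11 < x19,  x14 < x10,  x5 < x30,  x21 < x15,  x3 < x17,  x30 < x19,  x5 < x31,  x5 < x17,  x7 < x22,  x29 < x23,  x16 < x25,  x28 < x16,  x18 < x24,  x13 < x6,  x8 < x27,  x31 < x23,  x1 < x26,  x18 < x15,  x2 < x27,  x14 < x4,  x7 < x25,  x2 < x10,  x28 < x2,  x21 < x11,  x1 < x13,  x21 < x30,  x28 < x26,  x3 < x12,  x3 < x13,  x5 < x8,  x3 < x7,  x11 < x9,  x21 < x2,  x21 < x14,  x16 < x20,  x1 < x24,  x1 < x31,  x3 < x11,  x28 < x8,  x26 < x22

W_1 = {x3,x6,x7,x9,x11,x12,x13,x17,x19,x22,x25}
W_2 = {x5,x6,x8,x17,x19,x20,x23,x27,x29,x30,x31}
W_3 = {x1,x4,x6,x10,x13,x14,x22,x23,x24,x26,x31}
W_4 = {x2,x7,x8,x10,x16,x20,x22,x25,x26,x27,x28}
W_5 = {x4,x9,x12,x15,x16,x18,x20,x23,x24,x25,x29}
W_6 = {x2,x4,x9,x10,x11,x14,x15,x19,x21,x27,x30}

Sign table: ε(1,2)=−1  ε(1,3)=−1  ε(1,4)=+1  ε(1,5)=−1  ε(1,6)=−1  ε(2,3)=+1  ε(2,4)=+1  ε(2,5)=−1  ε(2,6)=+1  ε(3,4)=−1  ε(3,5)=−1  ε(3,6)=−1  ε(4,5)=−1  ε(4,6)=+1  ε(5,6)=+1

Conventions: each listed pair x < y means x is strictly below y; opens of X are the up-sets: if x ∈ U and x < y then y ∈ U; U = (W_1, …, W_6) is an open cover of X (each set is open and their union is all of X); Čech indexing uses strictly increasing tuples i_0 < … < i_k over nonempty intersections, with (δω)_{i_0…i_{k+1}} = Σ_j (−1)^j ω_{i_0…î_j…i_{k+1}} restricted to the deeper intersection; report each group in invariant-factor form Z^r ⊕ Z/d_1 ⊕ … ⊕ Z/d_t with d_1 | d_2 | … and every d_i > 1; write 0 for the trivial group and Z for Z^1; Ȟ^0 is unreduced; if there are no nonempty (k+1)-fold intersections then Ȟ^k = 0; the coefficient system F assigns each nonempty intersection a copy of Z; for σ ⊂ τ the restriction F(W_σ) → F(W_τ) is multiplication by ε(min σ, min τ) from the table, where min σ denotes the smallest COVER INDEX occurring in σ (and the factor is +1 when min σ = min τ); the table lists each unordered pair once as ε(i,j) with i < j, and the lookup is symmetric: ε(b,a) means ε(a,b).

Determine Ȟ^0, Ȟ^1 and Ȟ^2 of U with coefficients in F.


Ȟ^0 = 0, Ȟ^1 = Z/2, Ȟ^2 = Z

nerve simplices:
  W12={x6,x17,x19} W13={x6,x13,x22} W14={x7,x22,x25} W15={x9,x12,x25} W16={x9,x11,x19} W23={x6,x23,x31} W24={x8,x20,x27} W25={x20,x23,x29} W26={x19,x27,x30} W34={x10,x22,x26} W35={x4,x23,x24} W36={x4,x10,x14} W45={x16,x20,x25} W46={x2,x10,x27} W56={x4,x9,x15}
  W123={x6} W126={x19} W134={x22} W145={x25} W156={x9} W235={x23} W245={x20} W246={x27} W346={x10} W356={x4}
C dims 6,15,10; δ0: rk 6, SNF 1^5·2; δ1: rk 9, SNF 1^9
degree 0: 6−6−0 = 0 → Ȟ^0 ≅ 0
degree 1: 15−9−6 = 0 plus torsion [2] → Ȟ^1 ≅ Z/2
degree 2: 10−0−9 = 1 → Ȟ^2 ≅ Z


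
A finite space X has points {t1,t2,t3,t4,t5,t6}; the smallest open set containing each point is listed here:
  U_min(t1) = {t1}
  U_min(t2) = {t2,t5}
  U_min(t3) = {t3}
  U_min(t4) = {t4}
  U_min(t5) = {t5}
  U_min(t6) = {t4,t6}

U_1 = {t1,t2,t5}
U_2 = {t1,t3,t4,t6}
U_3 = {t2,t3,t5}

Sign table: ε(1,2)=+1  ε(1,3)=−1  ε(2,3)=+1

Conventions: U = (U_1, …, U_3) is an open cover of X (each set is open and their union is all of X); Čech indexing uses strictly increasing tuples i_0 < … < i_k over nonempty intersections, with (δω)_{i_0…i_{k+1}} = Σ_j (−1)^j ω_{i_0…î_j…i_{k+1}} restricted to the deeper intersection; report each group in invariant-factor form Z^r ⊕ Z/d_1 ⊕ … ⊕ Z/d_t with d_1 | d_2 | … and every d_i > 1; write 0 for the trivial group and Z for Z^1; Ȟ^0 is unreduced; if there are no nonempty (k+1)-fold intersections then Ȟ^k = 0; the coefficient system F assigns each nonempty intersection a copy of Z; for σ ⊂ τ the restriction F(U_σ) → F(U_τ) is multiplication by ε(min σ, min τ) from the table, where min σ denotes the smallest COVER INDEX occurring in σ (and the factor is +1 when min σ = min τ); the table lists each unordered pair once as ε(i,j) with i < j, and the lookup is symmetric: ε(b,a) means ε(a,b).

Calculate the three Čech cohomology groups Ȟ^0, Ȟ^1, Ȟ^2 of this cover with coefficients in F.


Ȟ^0(U;F) ≅ 0, Ȟ^1(U;F) ≅ Z/2, Ȟ^2(U;F) ≅ 0

nonempty overlaps:
  U12={t1} U13={t2,t5} U23={t3}
C dims 3,3; δ0: rk 3, SNF 1^2·2
degree 0: 3−3−0 = 0 → Ȟ^0 ≅ 0
degree 1: 3−0−3 = 0 plus torsion [2] → Ȟ^1 ≅ Z/2
degree 2: 0−0−0 = 0 → Ȟ^2 ≅ 0


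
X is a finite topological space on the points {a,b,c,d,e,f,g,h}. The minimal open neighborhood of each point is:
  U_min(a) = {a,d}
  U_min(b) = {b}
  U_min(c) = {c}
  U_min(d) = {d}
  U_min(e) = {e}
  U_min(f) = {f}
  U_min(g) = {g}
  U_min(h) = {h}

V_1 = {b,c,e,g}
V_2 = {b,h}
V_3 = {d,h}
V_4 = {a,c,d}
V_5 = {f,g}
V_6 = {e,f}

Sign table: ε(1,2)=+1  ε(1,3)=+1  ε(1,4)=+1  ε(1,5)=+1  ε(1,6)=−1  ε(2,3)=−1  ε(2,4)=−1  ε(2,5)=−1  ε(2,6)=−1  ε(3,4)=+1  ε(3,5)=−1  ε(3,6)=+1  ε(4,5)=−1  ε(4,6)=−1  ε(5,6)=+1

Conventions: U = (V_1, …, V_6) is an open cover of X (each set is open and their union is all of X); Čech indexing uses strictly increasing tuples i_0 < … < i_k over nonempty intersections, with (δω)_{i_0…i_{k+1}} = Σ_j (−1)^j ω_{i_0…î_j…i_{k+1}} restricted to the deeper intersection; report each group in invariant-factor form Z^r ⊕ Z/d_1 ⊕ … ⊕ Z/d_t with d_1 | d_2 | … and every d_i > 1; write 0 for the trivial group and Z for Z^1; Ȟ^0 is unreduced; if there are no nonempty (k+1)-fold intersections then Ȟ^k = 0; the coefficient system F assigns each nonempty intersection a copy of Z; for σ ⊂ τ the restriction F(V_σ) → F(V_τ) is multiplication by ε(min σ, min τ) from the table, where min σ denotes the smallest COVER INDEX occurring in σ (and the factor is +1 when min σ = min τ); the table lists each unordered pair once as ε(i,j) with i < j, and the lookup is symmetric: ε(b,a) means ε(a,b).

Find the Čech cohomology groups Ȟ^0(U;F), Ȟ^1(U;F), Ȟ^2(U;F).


Ȟ^0(U;F) ≅ 0; Ȟ^1(U;F) ≅ Z ⊕ Z/2; Ȟ^2(U;F) ≅ 0

nonempty intersections:
  V12={b} V14={c} V15={g} V16={e} V23={h} V34={d} V56={f}
C dims 6,7; δ0: rk 6, SNF 1^5·2
Ȟ^0: (6−6)−0=0 ⇒ 0
Ȟ^1: (7−0)−6=1 plus torsion [2] ⇒ Z ⊕ Z/2
Ȟ^2: (0−0)−0=0 ⇒ 0


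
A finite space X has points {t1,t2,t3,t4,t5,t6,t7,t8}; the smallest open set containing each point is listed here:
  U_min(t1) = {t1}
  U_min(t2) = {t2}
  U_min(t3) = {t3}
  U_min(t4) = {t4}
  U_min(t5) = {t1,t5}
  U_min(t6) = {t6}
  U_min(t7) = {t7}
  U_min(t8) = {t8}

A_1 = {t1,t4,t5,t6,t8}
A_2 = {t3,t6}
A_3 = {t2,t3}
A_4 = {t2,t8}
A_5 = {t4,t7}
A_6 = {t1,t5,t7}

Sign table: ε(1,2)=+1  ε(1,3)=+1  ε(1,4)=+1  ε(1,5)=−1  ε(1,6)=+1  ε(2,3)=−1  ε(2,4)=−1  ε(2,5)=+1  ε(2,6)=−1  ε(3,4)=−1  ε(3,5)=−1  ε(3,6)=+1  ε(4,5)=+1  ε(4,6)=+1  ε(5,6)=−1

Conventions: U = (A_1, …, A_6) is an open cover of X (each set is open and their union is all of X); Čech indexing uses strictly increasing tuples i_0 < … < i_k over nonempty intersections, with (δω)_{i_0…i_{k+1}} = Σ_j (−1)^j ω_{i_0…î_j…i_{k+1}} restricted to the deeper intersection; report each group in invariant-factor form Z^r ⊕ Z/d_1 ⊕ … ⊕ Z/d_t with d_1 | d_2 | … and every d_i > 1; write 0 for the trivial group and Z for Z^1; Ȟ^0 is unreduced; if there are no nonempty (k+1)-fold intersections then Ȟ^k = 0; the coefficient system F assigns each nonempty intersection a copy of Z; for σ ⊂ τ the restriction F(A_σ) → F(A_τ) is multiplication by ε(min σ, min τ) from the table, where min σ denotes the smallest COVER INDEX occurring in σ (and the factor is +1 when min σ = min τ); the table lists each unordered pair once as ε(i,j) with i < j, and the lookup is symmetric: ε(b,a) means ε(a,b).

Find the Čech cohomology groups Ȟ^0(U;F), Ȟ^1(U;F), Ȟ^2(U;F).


Ȟ^0 = Z, Ȟ^1 = Z^2 and Ȟ^2 = 0

nerve simplices:
  A12={t6} A14={t8} A15={t4} A16={t1,t5} A23={t3} A34={t2} A56={t7}
C dims 6,7; δ0: rk 5, SNF 1^5
degree 0: 6−5−0 = 1 → Ȟ^0 ≅ Z
degree 1: 7−0−5 = 2 → Ȟ^1 ≅ Z^2
degree 2: 0−0−0 = 0 → Ȟ^2 ≅ 0


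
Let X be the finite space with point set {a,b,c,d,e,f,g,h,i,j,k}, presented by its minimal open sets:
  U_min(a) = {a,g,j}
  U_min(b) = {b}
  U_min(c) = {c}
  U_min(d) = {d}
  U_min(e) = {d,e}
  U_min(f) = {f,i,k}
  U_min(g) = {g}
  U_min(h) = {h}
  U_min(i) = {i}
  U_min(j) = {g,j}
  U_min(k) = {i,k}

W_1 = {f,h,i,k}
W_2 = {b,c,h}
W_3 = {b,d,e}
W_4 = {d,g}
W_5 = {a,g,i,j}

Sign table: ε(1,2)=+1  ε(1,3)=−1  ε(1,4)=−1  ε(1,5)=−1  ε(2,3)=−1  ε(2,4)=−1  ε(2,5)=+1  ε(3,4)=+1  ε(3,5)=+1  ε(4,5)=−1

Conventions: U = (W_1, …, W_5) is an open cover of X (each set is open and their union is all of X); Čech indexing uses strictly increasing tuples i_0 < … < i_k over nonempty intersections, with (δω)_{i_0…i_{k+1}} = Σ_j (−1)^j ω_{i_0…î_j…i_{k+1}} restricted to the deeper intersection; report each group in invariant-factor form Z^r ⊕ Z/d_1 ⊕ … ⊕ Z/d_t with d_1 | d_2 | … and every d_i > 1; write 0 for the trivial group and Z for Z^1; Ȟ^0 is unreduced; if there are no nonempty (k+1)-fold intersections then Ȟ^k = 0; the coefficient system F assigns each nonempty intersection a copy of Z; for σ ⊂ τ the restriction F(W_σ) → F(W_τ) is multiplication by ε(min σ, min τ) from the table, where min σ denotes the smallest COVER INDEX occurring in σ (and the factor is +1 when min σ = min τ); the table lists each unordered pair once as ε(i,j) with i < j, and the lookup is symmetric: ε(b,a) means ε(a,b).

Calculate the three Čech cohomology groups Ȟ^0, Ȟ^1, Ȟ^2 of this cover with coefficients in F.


Ȟ^0 = 0; Ȟ^1 = Z/2; Ȟ^2 = 0

nonempty overlaps:
  W12={h} W15={i} W23={b} W34={d} W45={g}
C dims 5,5; δ0: rk 5, SNF 1^4·2
degree 0: 5−5−0 = 0 → Ȟ^0 ≅ 0
degree 1: 5−0−5 = 0 plus torsion [2] → Ȟ^1 ≅ Z/2
degree 2: 0−0−0 = 0 → Ȟ^2 ≅ 0


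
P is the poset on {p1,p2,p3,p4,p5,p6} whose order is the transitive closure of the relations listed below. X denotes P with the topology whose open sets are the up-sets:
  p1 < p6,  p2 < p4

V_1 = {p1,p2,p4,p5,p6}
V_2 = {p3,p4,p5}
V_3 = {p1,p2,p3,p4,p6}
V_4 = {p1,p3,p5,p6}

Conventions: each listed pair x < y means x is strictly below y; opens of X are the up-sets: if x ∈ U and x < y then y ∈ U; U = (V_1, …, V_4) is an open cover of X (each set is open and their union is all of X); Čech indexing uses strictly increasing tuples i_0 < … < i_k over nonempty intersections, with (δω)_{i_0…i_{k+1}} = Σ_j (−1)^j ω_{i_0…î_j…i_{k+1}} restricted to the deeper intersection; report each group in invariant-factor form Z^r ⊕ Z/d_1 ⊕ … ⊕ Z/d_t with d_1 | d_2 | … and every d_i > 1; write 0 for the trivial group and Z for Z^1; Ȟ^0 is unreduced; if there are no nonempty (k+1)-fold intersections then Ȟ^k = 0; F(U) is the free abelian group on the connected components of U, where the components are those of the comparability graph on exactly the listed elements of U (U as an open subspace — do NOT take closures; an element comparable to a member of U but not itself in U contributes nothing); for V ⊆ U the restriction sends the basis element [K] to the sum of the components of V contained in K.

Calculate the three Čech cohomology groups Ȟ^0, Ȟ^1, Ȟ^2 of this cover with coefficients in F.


Ȟ^0 = Z^4, Ȟ^1 = 0 and Ȟ^2 = 0

intersection data:
  V12={p4,p5} V13={p1,p2,p4,p6} V14={p1,p5,p6} V23={p3,p4} V24={p3,p5} V34={p1,p3,p6}
  V123={p4} V124={p5} V134={p1,p6} V234={p3}
components per intersection:
  V1: {p1,p6} {p2,p4} {p5}
  V2: {p3} {p4} {p5}
  V3: {p1,p6} {p2,p4} {p3}
  V4: {p1,p6} {p3} {p5}
  V12: {p4} {p5}
  V13: {p1,p6} {p2,p4}
  V14: {p1,p6} {p5}
  V23: {p3} {p4}
  V24: {p3} {p5}
  V34: {p1,p6} {p3}
  V123: {p4}
  V124: {p5}
  V134: {p1,p6}
  V234: {p3}
C dims 12,12,4; δ0: rk 8, SNF 1^8; δ1: rk 4, SNF 1^4
Ȟ^0 = (12 − 8) − 0 = 4, so Ȟ^0 ≅ Z^4
Ȟ^1 = (12 − 4) − 8 = 0, so Ȟ^1 ≅ 0
Ȟ^2 = (4 − 0) − 4 = 0, so Ȟ^2 ≅ 0


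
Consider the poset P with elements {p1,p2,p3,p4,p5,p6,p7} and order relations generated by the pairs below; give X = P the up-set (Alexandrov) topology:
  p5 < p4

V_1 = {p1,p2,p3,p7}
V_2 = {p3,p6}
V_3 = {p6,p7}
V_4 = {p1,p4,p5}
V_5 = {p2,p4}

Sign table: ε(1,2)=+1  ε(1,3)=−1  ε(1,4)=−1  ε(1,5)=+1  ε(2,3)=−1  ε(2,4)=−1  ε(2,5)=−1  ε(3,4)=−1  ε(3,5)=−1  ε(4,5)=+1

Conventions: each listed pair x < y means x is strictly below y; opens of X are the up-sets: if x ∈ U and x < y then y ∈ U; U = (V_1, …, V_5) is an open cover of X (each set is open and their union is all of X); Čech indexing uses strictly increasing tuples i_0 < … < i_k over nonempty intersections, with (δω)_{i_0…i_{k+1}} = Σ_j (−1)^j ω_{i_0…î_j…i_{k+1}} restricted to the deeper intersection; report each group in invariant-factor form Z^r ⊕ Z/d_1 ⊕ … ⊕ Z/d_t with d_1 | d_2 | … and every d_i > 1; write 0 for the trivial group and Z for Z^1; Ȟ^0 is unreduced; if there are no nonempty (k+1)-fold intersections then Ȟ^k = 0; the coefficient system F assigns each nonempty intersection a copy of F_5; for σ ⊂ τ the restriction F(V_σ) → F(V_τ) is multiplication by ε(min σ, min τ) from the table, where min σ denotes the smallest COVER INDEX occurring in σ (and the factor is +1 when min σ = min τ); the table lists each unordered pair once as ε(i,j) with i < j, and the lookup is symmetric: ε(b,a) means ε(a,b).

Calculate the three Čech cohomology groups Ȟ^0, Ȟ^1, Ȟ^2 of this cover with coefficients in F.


cover nerve:
  V12={p3} V13={p7} V14={p1} V15={p2} V23={p6} V45={p4}
C dims 5,6; δ0: rk_F5 5
Ȟ^0: (5−5)−0=0 ⇒ 0
Ȟ^1: (6−0)−5=1 ⇒ Z/5
Ȟ^2: (0−0)−0=0 ⇒ 0

Ȟ^0 ≅ 0; Ȟ^1 ≅ Z/5; Ȟ^2 ≅ 0
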